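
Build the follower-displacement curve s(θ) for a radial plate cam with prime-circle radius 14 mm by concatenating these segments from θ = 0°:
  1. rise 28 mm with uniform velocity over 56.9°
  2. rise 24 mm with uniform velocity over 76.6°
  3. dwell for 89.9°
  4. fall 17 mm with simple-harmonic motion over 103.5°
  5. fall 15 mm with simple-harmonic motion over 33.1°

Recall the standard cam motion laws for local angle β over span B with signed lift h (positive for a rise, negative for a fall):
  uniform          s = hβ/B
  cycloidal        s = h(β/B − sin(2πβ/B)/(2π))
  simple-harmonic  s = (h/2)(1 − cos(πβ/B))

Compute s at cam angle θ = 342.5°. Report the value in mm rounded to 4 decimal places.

seg 1 [0°–56.9°] uniform, h=28: full span → s += 28 → s = 28.0000
seg 2 [56.9°–133.5°] uniform, h=24: full span → s += 24 → s = 52.0000
seg 3 [133.5°–223.4°] dwell: s stays 52.0000
seg 4 [223.4°–326.9°] simple-harmonic, h=-17: full span → s += -17 → s = 35.0000
seg 5 [326.9°–360°] simple-harmonic, h=-15: θ=342.5° here. β=15.6, B=33.1. -15/2·(1 − cos(π·0.4713)) = -6.8247 → s = 28.1753

28.1753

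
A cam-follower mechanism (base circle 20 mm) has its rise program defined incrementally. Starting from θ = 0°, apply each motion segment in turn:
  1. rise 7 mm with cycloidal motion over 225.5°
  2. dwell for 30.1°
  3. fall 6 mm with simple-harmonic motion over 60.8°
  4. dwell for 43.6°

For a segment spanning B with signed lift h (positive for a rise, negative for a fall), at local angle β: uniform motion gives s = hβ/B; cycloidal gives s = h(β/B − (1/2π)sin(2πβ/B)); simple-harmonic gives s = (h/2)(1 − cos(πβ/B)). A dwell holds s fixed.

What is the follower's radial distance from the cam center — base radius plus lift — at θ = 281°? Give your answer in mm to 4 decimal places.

seg 1 [0°–225.5°] cycloidal, h=7: full span → s += 7 → s = 7.0000
seg 2 [225.5°–255.6°] dwell: s stays 7.0000
seg 3 [255.6°–316.4°] simple-harmonic, h=-6: θ=281° here. β=25.4, B=60.8. -6/2·(1 − cos(π·0.4178)) = -2.2335 → s = 4.7665
radial distance = base radius + s = 20 + 4.7665 = 24.7665

24.7665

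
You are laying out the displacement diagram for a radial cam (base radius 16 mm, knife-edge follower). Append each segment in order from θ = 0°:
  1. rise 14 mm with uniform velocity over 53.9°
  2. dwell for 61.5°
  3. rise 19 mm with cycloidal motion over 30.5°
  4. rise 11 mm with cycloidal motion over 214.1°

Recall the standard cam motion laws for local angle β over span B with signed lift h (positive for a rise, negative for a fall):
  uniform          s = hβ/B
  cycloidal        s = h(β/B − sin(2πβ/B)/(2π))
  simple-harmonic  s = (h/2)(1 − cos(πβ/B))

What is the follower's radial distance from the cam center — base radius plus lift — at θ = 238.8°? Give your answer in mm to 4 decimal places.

seg 1 [0°–53.9°] uniform, h=14: full span → s += 14 → s = 14.0000
seg 2 [53.9°–115.4°] dwell: s stays 14.0000
seg 3 [115.4°–145.9°] cycloidal, h=19: full span → s += 19 → s = 33.0000
seg 4 [145.9°–360°] cycloidal, h=11: θ=238.8° here. β=92.9, B=214.1. 11·(0.4339 − sin(2π·0.4339)/(2π)) = 4.0667 → s = 37.0667
radial distance = base radius + s = 16 + 37.0667 = 53.0667

53.0667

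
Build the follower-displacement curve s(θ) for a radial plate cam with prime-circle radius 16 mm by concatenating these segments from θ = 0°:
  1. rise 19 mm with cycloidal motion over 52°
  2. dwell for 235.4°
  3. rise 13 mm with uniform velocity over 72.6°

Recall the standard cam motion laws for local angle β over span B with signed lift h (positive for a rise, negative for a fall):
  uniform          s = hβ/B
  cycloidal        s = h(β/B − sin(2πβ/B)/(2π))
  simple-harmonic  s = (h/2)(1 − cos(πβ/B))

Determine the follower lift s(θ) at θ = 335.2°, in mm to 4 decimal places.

seg 1 [0°–52°] cycloidal, h=19: full span → s += 19 → s = 19.0000
seg 2 [52°–287.4°] dwell: s stays 19.0000
seg 3 [287.4°–360°] uniform, h=13: θ=335.2° here. β=47.8, B=72.6. 13·47.8/72.6 = 8.5592 → s = 27.5592

27.5592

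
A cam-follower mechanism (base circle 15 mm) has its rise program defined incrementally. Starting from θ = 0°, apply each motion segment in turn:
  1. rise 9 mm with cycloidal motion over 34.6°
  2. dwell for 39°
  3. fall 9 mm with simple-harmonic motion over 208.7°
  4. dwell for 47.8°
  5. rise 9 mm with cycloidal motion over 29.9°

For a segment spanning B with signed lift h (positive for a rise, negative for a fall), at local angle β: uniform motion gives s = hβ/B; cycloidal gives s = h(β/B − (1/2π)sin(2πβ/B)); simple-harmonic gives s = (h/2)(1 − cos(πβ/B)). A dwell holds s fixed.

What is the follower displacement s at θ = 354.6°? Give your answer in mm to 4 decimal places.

seg 1 [0°–34.6°] cycloidal, h=9: full span → s += 9 → s = 9.0000
seg 2 [34.6°–73.6°] dwell: s stays 9.0000
seg 3 [73.6°–282.3°] simple-harmonic, h=-9: full span → s += -9 → s = 0.0000
seg 4 [282.3°–330.1°] dwell: s stays 0.0000
seg 5 [330.1°–360°] cycloidal, h=9: θ=354.6° here. β=24.5, B=29.9. 9·(0.8194 − sin(2π·0.8194)/(2π)) = 8.6729 → s = 8.6729

8.6729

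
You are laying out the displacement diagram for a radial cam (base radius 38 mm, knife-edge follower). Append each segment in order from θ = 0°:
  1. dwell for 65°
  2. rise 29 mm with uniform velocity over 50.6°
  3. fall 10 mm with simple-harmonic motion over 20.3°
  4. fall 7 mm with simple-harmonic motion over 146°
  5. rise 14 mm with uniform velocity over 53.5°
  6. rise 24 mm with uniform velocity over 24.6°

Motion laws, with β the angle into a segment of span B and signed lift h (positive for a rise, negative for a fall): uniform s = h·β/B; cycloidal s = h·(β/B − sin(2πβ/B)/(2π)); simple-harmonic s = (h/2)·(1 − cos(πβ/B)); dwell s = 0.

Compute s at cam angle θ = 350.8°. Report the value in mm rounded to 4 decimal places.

seg 1 [0°–65°] dwell: s stays 0.0000
seg 2 [65°–115.6°] uniform, h=29: full span → s += 29 → s = 29.0000
seg 3 [115.6°–135.9°] simple-harmonic, h=-10: full span → s += -10 → s = 19.0000
seg 4 [135.9°–281.9°] simple-harmonic, h=-7: full span → s += -7 → s = 12.0000
seg 5 [281.9°–335.4°] uniform, h=14: full span → s += 14 → s = 26.0000
seg 6 [335.4°–360°] uniform, h=24: θ=350.8° here. β=15.4, B=24.6. 24·15.4/24.6 = 15.0244 → s = 41.0244

41.0244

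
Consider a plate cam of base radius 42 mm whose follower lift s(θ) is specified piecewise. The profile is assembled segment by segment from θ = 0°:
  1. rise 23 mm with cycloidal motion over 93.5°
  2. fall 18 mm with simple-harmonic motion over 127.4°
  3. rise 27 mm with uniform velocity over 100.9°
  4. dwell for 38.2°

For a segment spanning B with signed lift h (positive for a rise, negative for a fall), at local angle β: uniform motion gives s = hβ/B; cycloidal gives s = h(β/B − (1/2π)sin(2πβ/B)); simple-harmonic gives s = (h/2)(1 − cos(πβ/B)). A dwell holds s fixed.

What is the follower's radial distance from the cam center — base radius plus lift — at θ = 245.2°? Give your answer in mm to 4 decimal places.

seg 1 [0°–93.5°] cycloidal, h=23: full span → s += 23 → s = 23.0000
seg 2 [93.5°–220.9°] simple-harmonic, h=-18: full span → s += -18 → s = 5.0000
seg 3 [220.9°–321.8°] uniform, h=27: θ=245.2° here. β=24.3, B=100.9. 27·24.3/100.9 = 6.5025 → s = 11.5025
radial distance = base radius + s = 42 + 11.5025 = 53.5025

53.5025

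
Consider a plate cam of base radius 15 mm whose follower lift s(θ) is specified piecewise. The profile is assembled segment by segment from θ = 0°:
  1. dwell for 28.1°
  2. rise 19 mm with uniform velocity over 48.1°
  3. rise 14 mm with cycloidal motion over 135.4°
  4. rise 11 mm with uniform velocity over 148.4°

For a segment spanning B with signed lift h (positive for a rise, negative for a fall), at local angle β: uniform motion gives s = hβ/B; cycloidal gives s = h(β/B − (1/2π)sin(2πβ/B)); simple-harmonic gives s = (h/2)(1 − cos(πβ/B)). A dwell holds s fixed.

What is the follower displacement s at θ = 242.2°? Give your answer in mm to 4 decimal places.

seg 1 [0°–28.1°] dwell: s stays 0.0000
seg 2 [28.1°–76.2°] uniform, h=19: full span → s += 19 → s = 19.0000
seg 3 [76.2°–211.6°] cycloidal, h=14: full span → s += 14 → s = 33.0000
seg 4 [211.6°–360°] uniform, h=11: θ=242.2° here. β=30.6, B=148.4. 11·30.6/148.4 = 2.2682 → s = 35.2682

35.2682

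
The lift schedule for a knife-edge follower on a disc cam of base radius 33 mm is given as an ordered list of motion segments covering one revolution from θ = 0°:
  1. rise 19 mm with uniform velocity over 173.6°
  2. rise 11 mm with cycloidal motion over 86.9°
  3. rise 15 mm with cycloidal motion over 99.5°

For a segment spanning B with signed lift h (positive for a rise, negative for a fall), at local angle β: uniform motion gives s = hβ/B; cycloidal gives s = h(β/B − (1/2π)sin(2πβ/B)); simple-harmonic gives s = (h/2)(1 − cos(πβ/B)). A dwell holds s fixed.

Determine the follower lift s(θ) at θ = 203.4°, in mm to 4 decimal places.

seg 1 [0°–173.6°] uniform, h=19: full span → s += 19 → s = 19.0000
seg 2 [173.6°–260.5°] cycloidal, h=11: θ=203.4° here. β=29.8, B=86.9. 11·(0.3429 − sin(2π·0.3429)/(2π)) = 2.3115 → s = 21.3115

21.3115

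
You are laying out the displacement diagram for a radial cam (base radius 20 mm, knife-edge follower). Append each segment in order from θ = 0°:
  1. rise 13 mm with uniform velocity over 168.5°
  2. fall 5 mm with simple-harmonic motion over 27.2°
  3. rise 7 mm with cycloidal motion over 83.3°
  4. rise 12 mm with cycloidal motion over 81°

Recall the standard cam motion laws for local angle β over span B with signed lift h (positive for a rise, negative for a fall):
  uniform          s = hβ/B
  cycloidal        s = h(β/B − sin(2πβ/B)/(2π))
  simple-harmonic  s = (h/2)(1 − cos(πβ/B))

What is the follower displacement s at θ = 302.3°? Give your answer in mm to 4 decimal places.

seg 1 [0°–168.5°] uniform, h=13: full span → s += 13 → s = 13.0000
seg 2 [168.5°–195.7°] simple-harmonic, h=-5: full span → s += -5 → s = 8.0000
seg 3 [195.7°–279°] cycloidal, h=7: full span → s += 7 → s = 15.0000
seg 4 [279°–360°] cycloidal, h=12: θ=302.3° here. β=23.3, B=81. 12·(0.2877 − sin(2π·0.2877)/(2π)) = 1.5952 → s = 16.5952

16.5952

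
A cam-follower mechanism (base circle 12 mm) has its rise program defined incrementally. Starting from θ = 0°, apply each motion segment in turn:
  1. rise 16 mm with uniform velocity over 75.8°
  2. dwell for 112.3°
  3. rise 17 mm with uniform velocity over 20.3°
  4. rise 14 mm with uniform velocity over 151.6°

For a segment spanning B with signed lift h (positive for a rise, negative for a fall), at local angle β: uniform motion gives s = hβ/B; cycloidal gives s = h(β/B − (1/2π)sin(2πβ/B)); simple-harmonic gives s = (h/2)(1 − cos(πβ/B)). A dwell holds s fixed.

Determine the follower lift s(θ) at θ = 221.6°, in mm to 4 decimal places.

seg 1 [0°–75.8°] uniform, h=16: full span → s += 16 → s = 16.0000
seg 2 [75.8°–188.1°] dwell: s stays 16.0000
seg 3 [188.1°–208.4°] uniform, h=17: full span → s += 17 → s = 33.0000
seg 4 [208.4°–360°] uniform, h=14: θ=221.6° here. β=13.2, B=151.6. 14·13.2/151.6 = 1.2190 → s = 34.2190

34.2190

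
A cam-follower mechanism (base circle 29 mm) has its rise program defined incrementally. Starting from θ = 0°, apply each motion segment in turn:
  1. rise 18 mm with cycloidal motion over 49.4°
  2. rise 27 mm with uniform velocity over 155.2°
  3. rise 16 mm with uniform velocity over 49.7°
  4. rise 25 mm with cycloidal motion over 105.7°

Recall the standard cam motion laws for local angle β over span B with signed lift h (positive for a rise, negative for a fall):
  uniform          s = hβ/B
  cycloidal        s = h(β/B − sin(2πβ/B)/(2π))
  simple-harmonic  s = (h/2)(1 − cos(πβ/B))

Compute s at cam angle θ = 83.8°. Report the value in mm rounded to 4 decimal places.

seg 1 [0°–49.4°] cycloidal, h=18: full span → s += 18 → s = 18.0000
seg 2 [49.4°–204.6°] uniform, h=27: θ=83.8° here. β=34.4, B=155.2. 27·34.4/155.2 = 5.9845 → s = 23.9845

23.9845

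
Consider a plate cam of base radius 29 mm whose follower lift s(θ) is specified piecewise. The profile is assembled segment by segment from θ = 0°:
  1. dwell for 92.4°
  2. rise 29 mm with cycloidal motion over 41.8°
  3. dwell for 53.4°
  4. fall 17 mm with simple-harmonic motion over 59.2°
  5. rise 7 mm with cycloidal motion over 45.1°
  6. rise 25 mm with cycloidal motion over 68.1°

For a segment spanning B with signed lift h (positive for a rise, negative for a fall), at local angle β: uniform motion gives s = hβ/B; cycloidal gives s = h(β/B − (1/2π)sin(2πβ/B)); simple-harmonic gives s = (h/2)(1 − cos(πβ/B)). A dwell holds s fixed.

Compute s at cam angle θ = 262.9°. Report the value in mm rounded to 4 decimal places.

seg 1 [0°–92.4°] dwell: s stays 0.0000
seg 2 [92.4°–134.2°] cycloidal, h=29: full span → s += 29 → s = 29.0000
seg 3 [134.2°–187.6°] dwell: s stays 29.0000
seg 4 [187.6°–246.8°] simple-harmonic, h=-17: full span → s += -17 → s = 12.0000
seg 5 [246.8°–291.9°] cycloidal, h=7: θ=262.9° here. β=16.1, B=45.1. 7·(0.3570 − sin(2π·0.3570)/(2π)) = 1.6272 → s = 13.6272

13.6272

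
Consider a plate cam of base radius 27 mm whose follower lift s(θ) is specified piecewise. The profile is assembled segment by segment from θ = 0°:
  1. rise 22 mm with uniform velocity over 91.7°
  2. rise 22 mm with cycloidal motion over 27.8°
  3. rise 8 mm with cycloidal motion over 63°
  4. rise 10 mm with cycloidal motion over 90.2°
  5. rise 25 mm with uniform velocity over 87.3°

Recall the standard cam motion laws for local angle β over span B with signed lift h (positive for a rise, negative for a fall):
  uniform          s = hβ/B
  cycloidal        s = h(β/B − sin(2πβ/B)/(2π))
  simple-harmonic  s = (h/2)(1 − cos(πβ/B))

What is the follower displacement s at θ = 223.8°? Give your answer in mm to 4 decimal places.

seg 1 [0°–91.7°] uniform, h=22: full span → s += 22 → s = 22.0000
seg 2 [91.7°–119.5°] cycloidal, h=22: full span → s += 22 → s = 44.0000
seg 3 [119.5°–182.5°] cycloidal, h=8: full span → s += 8 → s = 52.0000
seg 4 [182.5°–272.7°] cycloidal, h=10: θ=223.8° here. β=41.3, B=90.2. 10·(0.4579 − sin(2π·0.4579)/(2π)) = 4.1623 → s = 56.1623

56.1623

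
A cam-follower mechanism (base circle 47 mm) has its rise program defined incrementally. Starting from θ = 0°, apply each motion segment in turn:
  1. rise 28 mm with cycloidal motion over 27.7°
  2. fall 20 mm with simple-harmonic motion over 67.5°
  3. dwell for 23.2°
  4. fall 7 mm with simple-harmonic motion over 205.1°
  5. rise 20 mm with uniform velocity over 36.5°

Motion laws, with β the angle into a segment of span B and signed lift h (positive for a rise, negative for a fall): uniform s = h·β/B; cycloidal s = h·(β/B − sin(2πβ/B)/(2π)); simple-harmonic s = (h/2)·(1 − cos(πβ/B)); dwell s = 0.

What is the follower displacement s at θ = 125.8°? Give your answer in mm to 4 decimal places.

seg 1 [0°–27.7°] cycloidal, h=28: full span → s += 28 → s = 28.0000
seg 2 [27.7°–95.2°] simple-harmonic, h=-20: full span → s += -20 → s = 8.0000
seg 3 [95.2°–118.4°] dwell: s stays 8.0000
seg 4 [118.4°–323.5°] simple-harmonic, h=-7: θ=125.8° here. β=7.4, B=205.1. -7/2·(1 − cos(π·0.0361)) = -0.0225 → s = 7.9775

7.9775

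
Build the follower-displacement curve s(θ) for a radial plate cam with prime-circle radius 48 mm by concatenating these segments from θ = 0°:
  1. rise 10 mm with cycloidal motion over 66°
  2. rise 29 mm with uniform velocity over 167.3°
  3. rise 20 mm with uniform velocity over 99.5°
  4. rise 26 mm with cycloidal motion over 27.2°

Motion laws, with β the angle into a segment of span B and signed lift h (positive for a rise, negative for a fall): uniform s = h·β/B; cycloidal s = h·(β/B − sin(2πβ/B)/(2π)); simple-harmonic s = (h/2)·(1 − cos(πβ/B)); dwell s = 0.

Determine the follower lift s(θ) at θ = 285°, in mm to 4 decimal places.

seg 1 [0°–66°] cycloidal, h=10: full span → s += 10 → s = 10.0000
seg 2 [66°–233.3°] uniform, h=29: full span → s += 29 → s = 39.0000
seg 3 [233.3°–332.8°] uniform, h=20: θ=285° here. β=51.7, B=99.5. 20·51.7/99.5 = 10.3920 → s = 49.3920

49.3920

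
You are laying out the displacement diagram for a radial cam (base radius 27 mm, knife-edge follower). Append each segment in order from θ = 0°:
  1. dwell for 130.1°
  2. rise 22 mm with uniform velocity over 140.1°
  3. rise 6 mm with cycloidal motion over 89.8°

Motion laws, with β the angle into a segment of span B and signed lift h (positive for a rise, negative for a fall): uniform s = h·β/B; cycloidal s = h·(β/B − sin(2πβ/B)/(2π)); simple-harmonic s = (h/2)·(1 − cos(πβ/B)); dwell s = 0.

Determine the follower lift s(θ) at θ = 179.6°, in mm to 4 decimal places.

seg 1 [0°–130.1°] dwell: s stays 0.0000
seg 2 [130.1°–270.2°] uniform, h=22: θ=179.6° here. β=49.5, B=140.1. 22·49.5/140.1 = 7.7730 → s = 7.7730

7.7730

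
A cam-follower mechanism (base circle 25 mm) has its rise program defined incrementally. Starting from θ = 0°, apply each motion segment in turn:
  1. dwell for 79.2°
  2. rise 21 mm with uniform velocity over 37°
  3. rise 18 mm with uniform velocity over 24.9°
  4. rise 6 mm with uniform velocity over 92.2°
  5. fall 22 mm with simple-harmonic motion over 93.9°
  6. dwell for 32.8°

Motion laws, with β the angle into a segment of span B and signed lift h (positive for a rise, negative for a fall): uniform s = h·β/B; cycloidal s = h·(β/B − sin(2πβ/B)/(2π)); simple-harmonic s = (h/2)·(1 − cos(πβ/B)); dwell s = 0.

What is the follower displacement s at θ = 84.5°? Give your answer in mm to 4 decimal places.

seg 1 [0°–79.2°] dwell: s stays 0.0000
seg 2 [79.2°–116.2°] uniform, h=21: θ=84.5° here. β=5.3, B=37. 21·5.3/37 = 3.0081 → s = 3.0081

3.0081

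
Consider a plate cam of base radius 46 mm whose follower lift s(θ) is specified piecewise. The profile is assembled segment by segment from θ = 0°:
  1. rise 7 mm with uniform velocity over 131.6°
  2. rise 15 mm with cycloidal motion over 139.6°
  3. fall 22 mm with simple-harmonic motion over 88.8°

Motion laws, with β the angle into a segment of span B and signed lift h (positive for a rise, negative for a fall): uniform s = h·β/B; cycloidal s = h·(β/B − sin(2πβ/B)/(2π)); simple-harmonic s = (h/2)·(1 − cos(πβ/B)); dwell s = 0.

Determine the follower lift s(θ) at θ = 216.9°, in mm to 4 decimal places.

seg 1 [0°–131.6°] uniform, h=7: full span → s += 7 → s = 7.0000
seg 2 [131.6°–271.2°] cycloidal, h=15: θ=216.9° here. β=85.3, B=139.6. 15·(0.6110 − sin(2π·0.6110)/(2π)) = 10.6991 → s = 17.6991

17.6991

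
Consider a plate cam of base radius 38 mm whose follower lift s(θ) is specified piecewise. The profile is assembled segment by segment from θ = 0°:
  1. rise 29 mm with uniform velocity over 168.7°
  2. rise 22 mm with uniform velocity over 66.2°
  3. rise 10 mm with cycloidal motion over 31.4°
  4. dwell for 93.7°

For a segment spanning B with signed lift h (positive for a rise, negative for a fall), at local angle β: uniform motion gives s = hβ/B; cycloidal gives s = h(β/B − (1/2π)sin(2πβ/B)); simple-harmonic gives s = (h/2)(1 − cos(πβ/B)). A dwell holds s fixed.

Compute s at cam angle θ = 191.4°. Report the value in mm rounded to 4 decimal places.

seg 1 [0°–168.7°] uniform, h=29: full span → s += 29 → s = 29.0000
seg 2 [168.7°–234.9°] uniform, h=22: θ=191.4° here. β=22.7, B=66.2. 22·22.7/66.2 = 7.5438 → s = 36.5438

36.5438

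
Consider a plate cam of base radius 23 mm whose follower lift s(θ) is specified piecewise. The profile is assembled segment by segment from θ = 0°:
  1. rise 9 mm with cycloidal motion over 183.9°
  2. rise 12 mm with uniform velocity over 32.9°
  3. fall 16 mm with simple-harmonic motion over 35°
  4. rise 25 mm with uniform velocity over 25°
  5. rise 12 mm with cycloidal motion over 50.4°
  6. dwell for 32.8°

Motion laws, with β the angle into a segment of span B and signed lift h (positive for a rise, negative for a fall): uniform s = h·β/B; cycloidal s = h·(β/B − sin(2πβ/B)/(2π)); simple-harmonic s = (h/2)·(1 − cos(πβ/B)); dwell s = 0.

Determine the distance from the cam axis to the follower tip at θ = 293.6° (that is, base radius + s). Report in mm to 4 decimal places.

seg 1 [0°–183.9°] cycloidal, h=9: full span → s += 9 → s = 9.0000
seg 2 [183.9°–216.8°] uniform, h=12: full span → s += 12 → s = 21.0000
seg 3 [216.8°–251.8°] simple-harmonic, h=-16: full span → s += -16 → s = 5.0000
seg 4 [251.8°–276.8°] uniform, h=25: full span → s += 25 → s = 30.0000
seg 5 [276.8°–327.2°] cycloidal, h=12: θ=293.6° here. β=16.8, B=50.4. 12·(0.3333 − sin(2π·0.3333)/(2π)) = 2.3460 → s = 32.3460
radial distance = base radius + s = 23 + 32.3460 = 55.3460

55.3460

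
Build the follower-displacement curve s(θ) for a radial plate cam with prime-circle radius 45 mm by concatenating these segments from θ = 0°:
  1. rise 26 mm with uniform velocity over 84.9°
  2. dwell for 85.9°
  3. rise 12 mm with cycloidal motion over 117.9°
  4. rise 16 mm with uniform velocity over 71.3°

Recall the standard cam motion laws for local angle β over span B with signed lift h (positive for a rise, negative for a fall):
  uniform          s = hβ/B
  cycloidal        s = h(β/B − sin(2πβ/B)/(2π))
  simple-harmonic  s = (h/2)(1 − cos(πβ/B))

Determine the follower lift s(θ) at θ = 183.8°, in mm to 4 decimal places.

seg 1 [0°–84.9°] uniform, h=26: full span → s += 26 → s = 26.0000
seg 2 [84.9°–170.8°] dwell: s stays 26.0000
seg 3 [170.8°–288.7°] cycloidal, h=12: θ=183.8° here. β=13, B=117.9. 12·(0.1103 − sin(2π·0.1103)/(2π)) = 0.1033 → s = 26.1033

26.1033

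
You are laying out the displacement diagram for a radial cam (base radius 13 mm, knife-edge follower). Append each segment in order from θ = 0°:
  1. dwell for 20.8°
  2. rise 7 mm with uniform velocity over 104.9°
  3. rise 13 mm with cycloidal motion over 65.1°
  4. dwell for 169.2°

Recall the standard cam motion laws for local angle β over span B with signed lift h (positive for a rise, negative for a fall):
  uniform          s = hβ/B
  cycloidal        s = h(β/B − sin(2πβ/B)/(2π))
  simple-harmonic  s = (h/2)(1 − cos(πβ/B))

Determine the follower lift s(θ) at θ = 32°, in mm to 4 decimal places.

seg 1 [0°–20.8°] dwell: s stays 0.0000
seg 2 [20.8°–125.7°] uniform, h=7: θ=32° here. β=11.2, B=104.9. 7·11.2/104.9 = 0.7474 → s = 0.7474

0.7474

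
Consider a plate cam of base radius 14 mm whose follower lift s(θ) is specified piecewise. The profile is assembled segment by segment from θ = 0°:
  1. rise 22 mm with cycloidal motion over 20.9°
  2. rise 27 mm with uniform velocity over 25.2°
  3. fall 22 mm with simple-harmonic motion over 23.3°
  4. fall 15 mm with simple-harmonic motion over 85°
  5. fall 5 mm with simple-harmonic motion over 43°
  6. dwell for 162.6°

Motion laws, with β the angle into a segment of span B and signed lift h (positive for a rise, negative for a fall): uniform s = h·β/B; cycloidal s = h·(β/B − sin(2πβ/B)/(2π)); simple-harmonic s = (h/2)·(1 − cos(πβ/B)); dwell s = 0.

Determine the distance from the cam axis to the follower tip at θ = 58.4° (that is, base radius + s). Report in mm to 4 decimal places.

seg 1 [0°–20.9°] cycloidal, h=22: full span → s += 22 → s = 22.0000
seg 2 [20.9°–46.1°] uniform, h=27: full span → s += 27 → s = 49.0000
seg 3 [46.1°–69.4°] simple-harmonic, h=-22: θ=58.4° here. β=12.3, B=23.3. -22/2·(1 − cos(π·0.5279)) = -11.9628 → s = 37.0372
radial distance = base radius + s = 14 + 37.0372 = 51.0372

51.0372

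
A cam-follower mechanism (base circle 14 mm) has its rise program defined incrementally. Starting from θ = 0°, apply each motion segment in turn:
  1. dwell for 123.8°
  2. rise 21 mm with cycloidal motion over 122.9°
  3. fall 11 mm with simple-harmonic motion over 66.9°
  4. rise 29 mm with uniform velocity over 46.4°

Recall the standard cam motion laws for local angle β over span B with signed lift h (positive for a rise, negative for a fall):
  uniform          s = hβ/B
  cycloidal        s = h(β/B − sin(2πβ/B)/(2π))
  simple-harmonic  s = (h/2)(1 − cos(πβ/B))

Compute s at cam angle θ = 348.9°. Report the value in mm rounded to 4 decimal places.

seg 1 [0°–123.8°] dwell: s stays 0.0000
seg 2 [123.8°–246.7°] cycloidal, h=21: full span → s += 21 → s = 21.0000
seg 3 [246.7°–313.6°] simple-harmonic, h=-11: full span → s += -11 → s = 10.0000
seg 4 [313.6°–360°] uniform, h=29: θ=348.9° here. β=35.3, B=46.4. 29·35.3/46.4 = 22.0625 → s = 32.0625

32.0625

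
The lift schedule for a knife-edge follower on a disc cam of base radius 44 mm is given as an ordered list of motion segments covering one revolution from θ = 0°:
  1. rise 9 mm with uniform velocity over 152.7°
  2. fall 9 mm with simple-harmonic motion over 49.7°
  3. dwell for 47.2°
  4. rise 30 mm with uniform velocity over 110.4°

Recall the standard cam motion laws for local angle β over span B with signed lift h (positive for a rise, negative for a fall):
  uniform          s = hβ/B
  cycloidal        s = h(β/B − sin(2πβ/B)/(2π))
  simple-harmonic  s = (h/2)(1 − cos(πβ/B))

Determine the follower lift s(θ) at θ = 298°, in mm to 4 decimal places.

seg 1 [0°–152.7°] uniform, h=9: full span → s += 9 → s = 9.0000
seg 2 [152.7°–202.4°] simple-harmonic, h=-9: full span → s += -9 → s = 0.0000
seg 3 [202.4°–249.6°] dwell: s stays 0.0000
seg 4 [249.6°–360°] uniform, h=30: θ=298° here. β=48.4, B=110.4. 30·48.4/110.4 = 13.1522 → s = 13.1522

13.1522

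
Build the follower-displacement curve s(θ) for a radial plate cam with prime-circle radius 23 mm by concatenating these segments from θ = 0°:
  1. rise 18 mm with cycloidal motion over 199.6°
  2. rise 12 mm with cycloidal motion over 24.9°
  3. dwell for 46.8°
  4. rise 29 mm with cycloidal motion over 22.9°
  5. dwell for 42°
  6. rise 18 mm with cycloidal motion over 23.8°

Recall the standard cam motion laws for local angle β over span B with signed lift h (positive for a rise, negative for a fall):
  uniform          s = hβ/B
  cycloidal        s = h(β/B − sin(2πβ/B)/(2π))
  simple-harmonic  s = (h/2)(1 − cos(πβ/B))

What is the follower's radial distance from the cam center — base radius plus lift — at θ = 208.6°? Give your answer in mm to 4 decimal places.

seg 1 [0°–199.6°] cycloidal, h=18: full span → s += 18 → s = 18.0000
seg 2 [199.6°–224.5°] cycloidal, h=12: θ=208.6° here. β=9, B=24.9. 12·(0.3614 − sin(2π·0.3614)/(2π)) = 2.8769 → s = 20.8769
radial distance = base radius + s = 23 + 20.8769 = 43.8769

43.8769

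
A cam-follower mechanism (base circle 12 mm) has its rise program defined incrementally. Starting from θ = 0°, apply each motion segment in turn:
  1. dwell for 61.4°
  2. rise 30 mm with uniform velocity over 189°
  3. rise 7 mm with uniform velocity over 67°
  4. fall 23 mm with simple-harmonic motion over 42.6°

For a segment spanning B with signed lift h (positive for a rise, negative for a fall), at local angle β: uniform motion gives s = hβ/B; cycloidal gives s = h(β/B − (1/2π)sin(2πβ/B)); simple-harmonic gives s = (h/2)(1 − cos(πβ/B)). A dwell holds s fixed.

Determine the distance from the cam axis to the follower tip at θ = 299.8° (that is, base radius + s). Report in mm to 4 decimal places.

seg 1 [0°–61.4°] dwell: s stays 0.0000
seg 2 [61.4°–250.4°] uniform, h=30: full span → s += 30 → s = 30.0000
seg 3 [250.4°–317.4°] uniform, h=7: θ=299.8° here. β=49.4, B=67. 7·49.4/67 = 5.1612 → s = 35.1612
radial distance = base radius + s = 12 + 35.1612 = 47.1612

47.1612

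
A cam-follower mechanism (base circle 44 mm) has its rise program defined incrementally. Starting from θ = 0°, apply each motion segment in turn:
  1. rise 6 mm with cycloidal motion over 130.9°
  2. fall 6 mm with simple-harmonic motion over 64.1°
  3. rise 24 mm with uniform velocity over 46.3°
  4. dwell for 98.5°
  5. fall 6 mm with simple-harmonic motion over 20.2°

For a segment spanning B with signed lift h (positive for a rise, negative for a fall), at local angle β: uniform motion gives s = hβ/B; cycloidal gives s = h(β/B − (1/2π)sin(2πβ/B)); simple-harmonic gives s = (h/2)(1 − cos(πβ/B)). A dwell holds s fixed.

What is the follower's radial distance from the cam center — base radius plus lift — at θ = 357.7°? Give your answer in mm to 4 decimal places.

seg 1 [0°–130.9°] cycloidal, h=6: full span → s += 6 → s = 6.0000
seg 2 [130.9°–195°] simple-harmonic, h=-6: full span → s += -6 → s = 0.0000
seg 3 [195°–241.3°] uniform, h=24: full span → s += 24 → s = 24.0000
seg 4 [241.3°–339.8°] dwell: s stays 24.0000
seg 5 [339.8°–360°] simple-harmonic, h=-6: θ=357.7° here. β=17.9, B=20.2. -6/2·(1 − cos(π·0.8861)) = -5.8101 → s = 18.1899
radial distance = base radius + s = 44 + 18.1899 = 62.1899

62.1899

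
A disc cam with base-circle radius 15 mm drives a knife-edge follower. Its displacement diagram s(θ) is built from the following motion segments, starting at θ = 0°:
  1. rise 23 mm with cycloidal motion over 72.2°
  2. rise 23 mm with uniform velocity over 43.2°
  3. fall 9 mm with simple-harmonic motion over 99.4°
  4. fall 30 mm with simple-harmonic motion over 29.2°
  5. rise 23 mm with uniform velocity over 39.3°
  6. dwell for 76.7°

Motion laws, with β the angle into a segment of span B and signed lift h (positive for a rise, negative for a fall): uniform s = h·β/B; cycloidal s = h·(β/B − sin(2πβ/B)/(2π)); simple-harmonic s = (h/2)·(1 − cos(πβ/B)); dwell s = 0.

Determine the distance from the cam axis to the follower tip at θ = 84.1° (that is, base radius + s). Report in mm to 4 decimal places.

seg 1 [0°–72.2°] cycloidal, h=23: full span → s += 23 → s = 23.0000
seg 2 [72.2°–115.4°] uniform, h=23: θ=84.1° here. β=11.9, B=43.2. 23·11.9/43.2 = 6.3356 → s = 29.3356
radial distance = base radius + s = 15 + 29.3356 = 44.3356

44.3356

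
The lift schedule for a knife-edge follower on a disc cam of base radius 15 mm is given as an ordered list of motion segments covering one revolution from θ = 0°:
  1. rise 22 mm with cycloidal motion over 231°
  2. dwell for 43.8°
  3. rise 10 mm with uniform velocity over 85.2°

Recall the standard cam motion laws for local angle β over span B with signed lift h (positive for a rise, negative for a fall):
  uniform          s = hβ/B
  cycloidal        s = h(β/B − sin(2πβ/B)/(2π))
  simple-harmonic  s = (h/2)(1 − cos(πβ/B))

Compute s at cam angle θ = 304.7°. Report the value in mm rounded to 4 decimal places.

seg 1 [0°–231°] cycloidal, h=22: full span → s += 22 → s = 22.0000
seg 2 [231°–274.8°] dwell: s stays 22.0000
seg 3 [274.8°–360°] uniform, h=10: θ=304.7° here. β=29.9, B=85.2. 10·29.9/85.2 = 3.5094 → s = 25.5094

25.5094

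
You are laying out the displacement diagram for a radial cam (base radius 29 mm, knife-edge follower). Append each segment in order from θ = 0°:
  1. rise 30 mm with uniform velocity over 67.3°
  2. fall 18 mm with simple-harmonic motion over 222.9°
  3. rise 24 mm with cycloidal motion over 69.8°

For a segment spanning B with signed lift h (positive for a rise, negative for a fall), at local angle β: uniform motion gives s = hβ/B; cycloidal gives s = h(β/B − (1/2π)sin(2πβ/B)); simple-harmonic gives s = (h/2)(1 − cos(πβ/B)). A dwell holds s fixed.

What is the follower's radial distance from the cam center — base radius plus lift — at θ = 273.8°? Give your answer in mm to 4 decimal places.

seg 1 [0°–67.3°] uniform, h=30: full span → s += 30 → s = 30.0000
seg 2 [67.3°–290.2°] simple-harmonic, h=-18: θ=273.8° here. β=206.5, B=222.9. -18/2·(1 − cos(π·0.9264)) = -17.7606 → s = 12.2394
radial distance = base radius + s = 29 + 12.2394 = 41.2394

41.2394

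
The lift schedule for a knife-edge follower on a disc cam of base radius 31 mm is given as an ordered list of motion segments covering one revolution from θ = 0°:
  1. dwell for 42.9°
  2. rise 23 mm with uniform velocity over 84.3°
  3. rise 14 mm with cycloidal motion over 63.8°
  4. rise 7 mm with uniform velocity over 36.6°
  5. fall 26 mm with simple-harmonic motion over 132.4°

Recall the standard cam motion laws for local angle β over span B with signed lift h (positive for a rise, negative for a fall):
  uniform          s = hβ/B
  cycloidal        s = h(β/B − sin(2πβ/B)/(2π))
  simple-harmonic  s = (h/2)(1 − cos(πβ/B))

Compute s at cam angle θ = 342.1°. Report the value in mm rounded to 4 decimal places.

seg 1 [0°–42.9°] dwell: s stays 0.0000
seg 2 [42.9°–127.2°] uniform, h=23: full span → s += 23 → s = 23.0000
seg 3 [127.2°–191°] cycloidal, h=14: full span → s += 14 → s = 37.0000
seg 4 [191°–227.6°] uniform, h=7: full span → s += 7 → s = 44.0000
seg 5 [227.6°–360°] simple-harmonic, h=-26: θ=342.1° here. β=114.5, B=132.4. -26/2·(1 − cos(π·0.8648)) = -24.8449 → s = 19.1551

19.1551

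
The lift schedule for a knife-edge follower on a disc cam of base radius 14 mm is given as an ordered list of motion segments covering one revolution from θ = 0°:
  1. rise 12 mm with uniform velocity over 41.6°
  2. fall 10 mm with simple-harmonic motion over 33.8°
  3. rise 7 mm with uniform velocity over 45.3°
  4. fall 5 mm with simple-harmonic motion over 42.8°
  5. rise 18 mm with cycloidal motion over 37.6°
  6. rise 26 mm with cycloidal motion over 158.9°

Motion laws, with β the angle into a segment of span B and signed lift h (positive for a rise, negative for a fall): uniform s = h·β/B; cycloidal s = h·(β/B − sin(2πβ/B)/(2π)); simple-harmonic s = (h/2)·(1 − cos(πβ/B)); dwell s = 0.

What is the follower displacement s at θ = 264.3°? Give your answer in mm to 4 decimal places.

seg 1 [0°–41.6°] uniform, h=12: full span → s += 12 → s = 12.0000
seg 2 [41.6°–75.4°] simple-harmonic, h=-10: full span → s += -10 → s = 2.0000
seg 3 [75.4°–120.7°] uniform, h=7: full span → s += 7 → s = 9.0000
seg 4 [120.7°–163.5°] simple-harmonic, h=-5: full span → s += -5 → s = 4.0000
seg 5 [163.5°–201.1°] cycloidal, h=18: full span → s += 18 → s = 22.0000
seg 6 [201.1°–360°] cycloidal, h=26: θ=264.3° here. β=63.2, B=158.9. 26·(0.3977 − sin(2π·0.3977)/(2π)) = 7.8614 → s = 29.8614

29.8614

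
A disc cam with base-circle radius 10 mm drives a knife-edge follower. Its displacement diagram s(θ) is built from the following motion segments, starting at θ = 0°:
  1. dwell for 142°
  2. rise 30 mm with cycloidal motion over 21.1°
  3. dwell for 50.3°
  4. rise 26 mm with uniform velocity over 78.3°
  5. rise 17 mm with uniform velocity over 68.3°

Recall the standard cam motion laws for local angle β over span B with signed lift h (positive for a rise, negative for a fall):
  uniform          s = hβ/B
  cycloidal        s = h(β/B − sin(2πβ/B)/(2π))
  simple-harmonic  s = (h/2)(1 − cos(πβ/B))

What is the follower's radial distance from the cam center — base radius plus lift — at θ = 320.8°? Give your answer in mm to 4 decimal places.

seg 1 [0°–142°] dwell: s stays 0.0000
seg 2 [142°–163.1°] cycloidal, h=30: full span → s += 30 → s = 30.0000
seg 3 [163.1°–213.4°] dwell: s stays 30.0000
seg 4 [213.4°–291.7°] uniform, h=26: full span → s += 26 → s = 56.0000
seg 5 [291.7°–360°] uniform, h=17: θ=320.8° here. β=29.1, B=68.3. 17·29.1/68.3 = 7.2430 → s = 63.2430
radial distance = base radius + s = 10 + 63.2430 = 73.2430

73.2430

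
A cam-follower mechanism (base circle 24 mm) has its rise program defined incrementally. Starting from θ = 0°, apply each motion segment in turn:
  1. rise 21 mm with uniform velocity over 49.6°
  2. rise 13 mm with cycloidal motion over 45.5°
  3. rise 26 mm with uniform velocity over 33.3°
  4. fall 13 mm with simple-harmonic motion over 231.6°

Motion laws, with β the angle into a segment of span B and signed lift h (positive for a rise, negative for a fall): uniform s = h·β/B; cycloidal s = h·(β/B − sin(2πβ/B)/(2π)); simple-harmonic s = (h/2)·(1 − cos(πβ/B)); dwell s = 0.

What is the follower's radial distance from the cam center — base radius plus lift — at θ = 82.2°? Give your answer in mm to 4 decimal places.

seg 1 [0°–49.6°] uniform, h=21: full span → s += 21 → s = 21.0000
seg 2 [49.6°–95.1°] cycloidal, h=13: θ=82.2° here. β=32.6, B=45.5. 13·(0.7165 − sin(2π·0.7165)/(2π)) = 11.3376 → s = 32.3376
radial distance = base radius + s = 24 + 32.3376 = 56.3376

56.3376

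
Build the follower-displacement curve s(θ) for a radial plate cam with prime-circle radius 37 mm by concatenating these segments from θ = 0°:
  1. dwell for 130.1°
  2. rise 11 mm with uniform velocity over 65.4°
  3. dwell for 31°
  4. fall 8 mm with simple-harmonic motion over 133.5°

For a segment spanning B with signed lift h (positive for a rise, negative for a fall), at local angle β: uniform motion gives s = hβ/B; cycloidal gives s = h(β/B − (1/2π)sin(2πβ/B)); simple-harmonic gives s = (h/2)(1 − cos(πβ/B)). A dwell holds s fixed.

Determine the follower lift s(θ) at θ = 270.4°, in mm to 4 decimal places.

seg 1 [0°–130.1°] dwell: s stays 0.0000
seg 2 [130.1°–195.5°] uniform, h=11: full span → s += 11 → s = 11.0000
seg 3 [195.5°–226.5°] dwell: s stays 11.0000
seg 4 [226.5°–360°] simple-harmonic, h=-8: θ=270.4° here. β=43.9, B=133.5. -8/2·(1 − cos(π·0.3288)) = -1.9513 → s = 9.0487

9.0487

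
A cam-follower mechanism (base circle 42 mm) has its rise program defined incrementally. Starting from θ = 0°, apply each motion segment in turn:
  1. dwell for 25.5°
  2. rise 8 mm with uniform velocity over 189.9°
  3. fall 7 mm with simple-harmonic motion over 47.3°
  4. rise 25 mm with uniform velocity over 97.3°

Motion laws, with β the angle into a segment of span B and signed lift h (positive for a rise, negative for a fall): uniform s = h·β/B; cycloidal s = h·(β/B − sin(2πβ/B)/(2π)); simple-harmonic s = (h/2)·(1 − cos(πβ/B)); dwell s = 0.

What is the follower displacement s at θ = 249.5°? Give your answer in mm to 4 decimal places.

seg 1 [0°–25.5°] dwell: s stays 0.0000
seg 2 [25.5°–215.4°] uniform, h=8: full span → s += 8 → s = 8.0000
seg 3 [215.4°–262.7°] simple-harmonic, h=-7: θ=249.5° here. β=34.1, B=47.3. -7/2·(1 − cos(π·0.7209)) = -5.7389 → s = 2.2611

2.2611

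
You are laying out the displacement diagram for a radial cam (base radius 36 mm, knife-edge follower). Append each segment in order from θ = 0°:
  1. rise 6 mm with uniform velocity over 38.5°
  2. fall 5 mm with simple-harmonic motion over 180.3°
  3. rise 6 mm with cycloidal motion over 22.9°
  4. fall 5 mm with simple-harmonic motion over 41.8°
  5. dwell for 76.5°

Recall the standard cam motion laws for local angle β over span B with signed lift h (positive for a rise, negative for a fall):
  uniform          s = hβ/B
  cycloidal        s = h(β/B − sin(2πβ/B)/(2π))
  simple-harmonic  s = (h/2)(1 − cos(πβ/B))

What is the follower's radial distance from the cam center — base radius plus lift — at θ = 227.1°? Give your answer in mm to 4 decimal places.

seg 1 [0°–38.5°] uniform, h=6: full span → s += 6 → s = 6.0000
seg 2 [38.5°–218.8°] simple-harmonic, h=-5: full span → s += -5 → s = 1.0000
seg 3 [218.8°–241.7°] cycloidal, h=6: θ=227.1° here. β=8.3, B=22.9. 6·(0.3624 − sin(2π·0.3624)/(2π)) = 1.4483 → s = 2.4483
radial distance = base radius + s = 36 + 2.4483 = 38.4483

38.4483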